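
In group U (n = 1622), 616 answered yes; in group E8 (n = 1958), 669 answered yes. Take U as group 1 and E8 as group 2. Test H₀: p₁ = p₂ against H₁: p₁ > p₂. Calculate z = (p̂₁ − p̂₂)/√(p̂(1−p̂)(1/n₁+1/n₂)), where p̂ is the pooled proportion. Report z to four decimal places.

z = 2.3659

p̂₁ = 616/1622 ≈ 0.379778, p̂₂ = 669/1958 ≈ 0.341675.
Pooled p̂ = (616+669)/(1622+1958) = 1285/3580 = 0.358939.
SE = √(p̂(1−p̂)(1/n₁+1/n₂)) = √(0.358939·0.641061·0.00112725) = √(0.000259382) = 0.016105.
z = (0.379778 − 0.341675)/0.016105 = 0.038103/0.016105 = 2.3659.
p-value = P(Z > 2.366) ≈ 0.0090.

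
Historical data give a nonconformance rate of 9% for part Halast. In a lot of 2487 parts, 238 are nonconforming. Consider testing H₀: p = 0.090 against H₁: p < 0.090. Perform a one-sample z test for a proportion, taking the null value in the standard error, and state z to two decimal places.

p̂ = 238/2487 ≈ 0.09570.
Standard error under H₀: √(0.09×0.91/2487) = 0.00574.
z = (0.09570 − 0.09)/0.00574 = 0.00570/0.00574 = 0.99.

z = 0.99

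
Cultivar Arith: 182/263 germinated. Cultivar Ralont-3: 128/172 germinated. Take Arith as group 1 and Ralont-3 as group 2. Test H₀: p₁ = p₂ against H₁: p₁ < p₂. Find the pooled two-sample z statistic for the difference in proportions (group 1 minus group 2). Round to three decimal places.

p̂₁ = 182/263 ≈ 0.69202, p̂₂ = 128/172 ≈ 0.74419.
Pooled p̂ = (182+128)/(263+172) = 310/435 = 0.71264.
SE = √(0.204783 × 0.00961623) = 0.04438.
z = (0.69202 − 0.74419)/0.04438 = -0.05217/0.04438 = -1.176.

z = -1.176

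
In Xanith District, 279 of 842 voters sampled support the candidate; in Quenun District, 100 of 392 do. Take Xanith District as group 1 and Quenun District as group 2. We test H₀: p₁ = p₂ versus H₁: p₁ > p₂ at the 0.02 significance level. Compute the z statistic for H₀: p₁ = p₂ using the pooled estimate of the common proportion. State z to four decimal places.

p̂₁ = 279/842 ≈ 0.331354, p̂₂ = 100/392 ≈ 0.255102.
Pooled p̂ = (279+100)/(842+392) = 379/1234 = 0.307131.
SE = √(p̂(1−p̂)(1/n₁+1/n₂)) = √(0.307131·0.692869·0.00373867) = √(0.000795595) = 0.028206.
z = (0.331354 − 0.255102)/0.028206 = 0.076252/0.028206 = 2.7034.
p-value = P(Z > 2.703) ≈ 0.0034; since p < α = 0.02, reject H₀.

z = 2.7034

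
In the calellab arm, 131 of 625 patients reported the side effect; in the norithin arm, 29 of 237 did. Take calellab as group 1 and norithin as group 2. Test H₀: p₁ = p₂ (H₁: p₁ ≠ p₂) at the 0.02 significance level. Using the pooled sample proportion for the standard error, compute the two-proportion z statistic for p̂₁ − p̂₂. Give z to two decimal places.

p̂₁ = 131/625 ≈ 0.2096, p̂₂ = 29/237 ≈ 0.1224.
Pooled p̂ = (131+29)/(625+237) = 160/862 = 0.1856.
SE = √(0.151162 × 0.00581941) = 0.0297.
z = (0.2096 − 0.1224)/0.0297 = 0.0872/0.0297 = 2.94.
Two-sided p-value ≈ 2·Φ(−2.941) = 0.0033. With α = 0.02, reject H₀.

z = 2.94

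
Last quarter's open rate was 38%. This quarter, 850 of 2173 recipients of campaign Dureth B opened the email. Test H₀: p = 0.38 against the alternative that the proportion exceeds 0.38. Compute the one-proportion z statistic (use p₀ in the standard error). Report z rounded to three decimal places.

p̂ = 850/2173 = 0.39116.
SE = √(p₀(1−p₀)/n) = √(0.2356/2173) = 0.01041.
z = (0.39116 − 0.38)/0.01041 = 0.01116/0.01041 = 1.072.
p-value = P(Z > 1.072) ≈ 0.1418.

z = 1.072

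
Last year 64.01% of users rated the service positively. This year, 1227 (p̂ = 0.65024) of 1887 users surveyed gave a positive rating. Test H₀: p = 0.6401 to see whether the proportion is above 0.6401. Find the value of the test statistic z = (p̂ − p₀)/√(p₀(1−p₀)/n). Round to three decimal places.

z = 0.918

p̂ = 1227/1887 = 0.65024.
SE = √(p₀(1−p₀)/n) = √(0.23037/1887) = 0.01105.
z = (0.65024 − 0.6401)/0.01105 = 0.01014/0.01105 = 0.918.
p-value = P(Z > 0.918) ≈ 0.1794.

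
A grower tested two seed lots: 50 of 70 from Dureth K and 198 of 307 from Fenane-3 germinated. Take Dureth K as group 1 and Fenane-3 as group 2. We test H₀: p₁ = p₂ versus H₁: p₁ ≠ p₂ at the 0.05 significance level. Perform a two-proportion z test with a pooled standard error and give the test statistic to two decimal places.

z = 1.10

p̂₁ = 50/70 = 0.7143, p̂₂ = 198/307 = 0.6450.
Pooled p̂ = (50+198)/(70+307) = 248/377 = 0.6578.
SE = √(p̂(1−p̂)(1/n₁+1/n₂)) = √(0.6578·0.3422·0.017543) = √(0.00394879) = 0.0628.
z = (0.7143 − 0.6450)/0.0628 = 0.0693/0.0628 = 1.10.
Two-sided p-value ≈ 2·Φ(−1.103) = 0.2699; since p > α = 0.05, fail to reject H₀.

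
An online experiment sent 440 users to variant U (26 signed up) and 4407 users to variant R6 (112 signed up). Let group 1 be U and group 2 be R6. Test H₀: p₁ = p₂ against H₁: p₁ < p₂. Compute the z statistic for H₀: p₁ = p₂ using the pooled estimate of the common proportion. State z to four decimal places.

z = 4.0501

p̂₁ = 26/440 = 0.0590909, p̂₂ = 112/4407 = 0.0254141.
Pooled p̂ = (26+112)/(440+4407) = 138/4847 = 0.0284712.
SE = √(p̂(1−p̂)(1/n₁+1/n₂)) = √(0.0284712·0.9715288·0.00249964) = √(6.91415e-05) = 0.0083151.
z = (0.0590909 − 0.0254141)/0.0083151 = 0.0336768/0.0083151 = 4.0501.
p-value = P(Z < 4.050) ≈ 1.0000.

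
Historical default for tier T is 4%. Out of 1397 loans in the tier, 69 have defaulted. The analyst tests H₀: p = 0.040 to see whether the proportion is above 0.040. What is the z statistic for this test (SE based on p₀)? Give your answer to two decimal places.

z = 1.79

p̂ = 69/1397 ≈ 0.04939.
Standard error under H₀: √(0.04×0.96/1397) = 0.00524.
z = (0.04939 − 0.04)/0.00524 = 0.00939/0.00524 = 1.79.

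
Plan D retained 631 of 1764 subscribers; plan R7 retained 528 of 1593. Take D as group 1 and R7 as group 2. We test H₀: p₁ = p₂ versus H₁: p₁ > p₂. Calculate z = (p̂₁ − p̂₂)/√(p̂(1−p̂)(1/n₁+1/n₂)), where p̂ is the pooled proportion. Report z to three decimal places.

p̂₁ = 631/1764 ≈ 0.35771, p̂₂ = 528/1593 ≈ 0.33145.
Pooled p̂ = (631+528)/(1764+1593) = 1159/3357 = 0.34525.
SE = √(0.226052 × 0.00119464) = 0.01643.
z = (0.35771 − 0.33145)/0.01643 = 0.02626/0.01643 = 1.598.

z = 1.598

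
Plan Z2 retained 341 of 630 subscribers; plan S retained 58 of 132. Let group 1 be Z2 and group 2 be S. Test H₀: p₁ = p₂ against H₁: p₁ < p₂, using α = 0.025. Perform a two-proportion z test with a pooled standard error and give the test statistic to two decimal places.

p̂₁ = 341/630 = 0.5413, p̂₂ = 58/132 = 0.4394.
Pooled p̂ = (341+58)/(630+132) = 399/762 = 0.5236.
SE = √(0.249442 × 0.00916306) = 0.0478.
z = (0.5413 − 0.4394)/0.0478 = 0.1019/0.0478 = 2.13.
p-value = P(Z < 2.131) ≈ 0.9835; since p > α = 0.025, fail to reject H₀.

z = 2.13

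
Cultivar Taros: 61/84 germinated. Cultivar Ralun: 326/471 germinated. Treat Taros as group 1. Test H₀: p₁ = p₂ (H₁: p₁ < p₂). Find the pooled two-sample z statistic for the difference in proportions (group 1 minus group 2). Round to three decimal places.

z = 0.626

p̂₁ = 61/84 = 0.72619, p̂₂ = 326/471 = 0.69214.
Pooled p̂ = (61+326)/(84+471) = 387/555 = 0.69730.
SE = √(p̂(1−p̂)(1/n₁+1/n₂)) = √(0.69730·0.30270·0.0140279) = √(0.00296092) = 0.05441.
z = (0.72619 − 0.69214)/0.05441 = 0.03405/0.05441 = 0.626.
p-value = P(Z < 0.626) ≈ 0.7342.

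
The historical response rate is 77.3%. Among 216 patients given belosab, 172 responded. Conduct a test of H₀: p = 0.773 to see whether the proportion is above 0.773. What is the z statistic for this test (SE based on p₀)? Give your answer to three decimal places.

z = 0.817

p̂ = 172/216 ≈ 0.796296.
Under H₀, SE = √(0.773·0.227/216) = √(0.000812366) = 0.028502.
z = (0.796296 − 0.773)/0.028502 = 0.023296/0.028502 = 0.817.
p-value = P(Z > 0.817) ≈ 0.2069.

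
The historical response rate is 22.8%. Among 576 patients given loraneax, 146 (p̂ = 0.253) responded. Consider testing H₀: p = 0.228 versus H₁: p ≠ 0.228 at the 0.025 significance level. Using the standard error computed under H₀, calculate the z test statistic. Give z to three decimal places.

p̂ = 146/576 ≈ 0.25347.
Under H₀, SE = √(0.228·0.772/576) = √(0.000305583) = 0.01748.
z = (0.25347 − 0.228)/0.01748 = 0.02547/0.01748 = 1.457.
Two-sided p-value ≈ 2·Φ(−1.457) = 0.1451; since p > α = 0.025, fail to reject H₀.

z = 1.457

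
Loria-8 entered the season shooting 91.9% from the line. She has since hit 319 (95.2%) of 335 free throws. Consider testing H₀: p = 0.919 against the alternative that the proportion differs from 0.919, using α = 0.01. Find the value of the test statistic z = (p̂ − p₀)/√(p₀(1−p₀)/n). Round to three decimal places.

z = 2.230

p̂ = 319/335 ≈ 0.952239.
SE = √(p₀(1−p₀)/n) = √(0.074439/335) = 0.014907.
z = (0.952239 − 0.919)/0.014907 = 0.033239/0.014907 = 2.230.
Two-sided p-value ≈ 2·Φ(−2.230) = 0.0258. With α = 0.01, fail to reject H₀.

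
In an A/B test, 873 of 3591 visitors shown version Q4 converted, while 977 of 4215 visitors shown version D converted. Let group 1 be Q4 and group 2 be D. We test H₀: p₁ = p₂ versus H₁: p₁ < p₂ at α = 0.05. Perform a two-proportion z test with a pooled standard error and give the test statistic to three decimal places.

p̂₁ = 873/3591 = 0.24311, p̂₂ = 977/4215 = 0.23179.
Pooled p̂ = (873+977)/(3591+4215) = 1850/7806 = 0.23700.
SE = √(0.18083 × 0.000515722) = 0.00966.
z = (0.24311 − 0.23179)/0.00966 = 0.01132/0.00966 = 1.172.
p-value = P(Z < 1.172) ≈ 0.8794, so at α = 0.05 we fail to reject H₀.

z = 1.172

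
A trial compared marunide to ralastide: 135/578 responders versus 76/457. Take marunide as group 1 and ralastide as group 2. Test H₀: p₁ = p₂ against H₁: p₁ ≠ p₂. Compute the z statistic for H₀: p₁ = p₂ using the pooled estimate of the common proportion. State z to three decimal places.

p̂₁ = 135/578 = 0.23356, p̂₂ = 76/457 = 0.16630.
Pooled p̂ = (135+76)/(578+457) = 211/1035 = 0.20386.
SE = √(p̂(1−p̂)(1/n₁+1/n₂)) = √(0.20386·0.79614·0.00391829) = √(0.000635953) = 0.02522.
z = (0.23356 − 0.16630)/0.02522 = 0.06726/0.02522 = 2.667.

z = 2.667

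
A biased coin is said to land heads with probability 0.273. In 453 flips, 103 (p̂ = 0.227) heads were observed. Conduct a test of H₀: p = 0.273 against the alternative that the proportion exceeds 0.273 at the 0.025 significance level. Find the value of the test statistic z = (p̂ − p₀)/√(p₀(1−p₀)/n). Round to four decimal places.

z = -2.1798

p̂ = 103/453 ≈ 0.2273731.
Standard error under H₀: √(0.273×0.727/453) = 0.0209315.
z = (0.2273731 − 0.273)/0.0209315 = -0.0456269/0.0209315 = -2.1798.
p-value = P(Z > -2.180) ≈ 0.9854, so at α = 0.025 we fail to reject H₀.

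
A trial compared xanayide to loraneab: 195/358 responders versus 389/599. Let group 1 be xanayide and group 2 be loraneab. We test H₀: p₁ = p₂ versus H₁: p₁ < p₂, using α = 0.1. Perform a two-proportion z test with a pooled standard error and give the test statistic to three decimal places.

p̂₁ = 195/358 ≈ 0.544693, p̂₂ = 389/599 ≈ 0.649416.
Pooled p̂ = (195+389)/(358+599) = 584/957 = 0.610240.
SE = √(p̂(1−p̂)(1/n₁+1/n₂)) = √(0.610240·0.389760·0.00446275) = √(0.00106145) = 0.032580.
z = (0.544693 − 0.649416)/0.032580 = -0.104723/0.032580 = -3.214.
p-value = P(Z < -3.214) ≈ 0.0007; since p < α = 0.1, reject H₀.

z = -3.214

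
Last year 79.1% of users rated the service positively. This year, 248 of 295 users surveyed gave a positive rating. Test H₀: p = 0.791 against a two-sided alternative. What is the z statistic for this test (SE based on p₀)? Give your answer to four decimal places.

p̂ = 248/295 = 0.840678.
SE = √(p₀(1−p₀)/n) = √(0.16532/295) = 0.023673.
z = (0.840678 − 0.791)/0.023673 = 0.049678/0.023673 = 2.0985.

z = 2.0985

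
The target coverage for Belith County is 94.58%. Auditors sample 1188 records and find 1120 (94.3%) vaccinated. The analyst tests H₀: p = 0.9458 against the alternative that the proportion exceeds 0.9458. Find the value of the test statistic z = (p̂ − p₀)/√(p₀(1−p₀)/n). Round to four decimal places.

p̂ = 1120/1188 ≈ 0.942761.
Under H₀, SE = √(0.9458·0.0542/1188) = √(4.31501e-05) = 0.006569.
z = (0.942761 − 0.9458)/0.006569 = -0.003039/0.006569 = -0.4626.
p-value = P(Z > -0.463) ≈ 0.6782.

z = -0.4626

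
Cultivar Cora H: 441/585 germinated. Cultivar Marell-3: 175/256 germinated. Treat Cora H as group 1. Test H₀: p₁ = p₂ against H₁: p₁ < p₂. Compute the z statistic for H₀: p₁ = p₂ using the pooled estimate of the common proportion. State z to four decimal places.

p̂₁ = 441/585 ≈ 0.7538462, p̂₂ = 175/256 ≈ 0.6835938.
Pooled p̂ = (441+175)/(585+256) = 616/841 = 0.7324614.
SE = √(p̂(1−p̂)(1/n₁+1/n₂)) = √(0.7324614·0.2675386·0.00561565) = √(0.00110045) = 0.0331731.
z = (0.7538462 − 0.6835938)/0.0331731 = 0.0702524/0.0331731 = 2.1178.

z = 2.1178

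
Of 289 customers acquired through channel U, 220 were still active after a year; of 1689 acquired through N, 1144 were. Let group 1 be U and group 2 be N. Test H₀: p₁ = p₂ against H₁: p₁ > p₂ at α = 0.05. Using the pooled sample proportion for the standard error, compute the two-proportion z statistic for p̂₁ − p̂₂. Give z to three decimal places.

p̂₁ = 220/289 = 0.761246, p̂₂ = 1144/1689 = 0.677324.
Pooled p̂ = (220+1144)/(289+1689) = 1364/1978 = 0.689585.
SE = √(0.214057 × 0.00405227) = 0.029452.
z = (0.761246 − 0.677324)/0.029452 = 0.083922/0.029452 = 2.849.
p-value = P(Z > 2.849) ≈ 0.0022, so at α = 0.05 we reject H₀.

z = 2.849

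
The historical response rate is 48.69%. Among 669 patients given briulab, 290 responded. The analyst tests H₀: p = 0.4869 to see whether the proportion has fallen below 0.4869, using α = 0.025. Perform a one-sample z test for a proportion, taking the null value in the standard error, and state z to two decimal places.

z = -2.76

p̂ = 290/669 = 0.433483.
SE = √(p₀(1−p₀)/n) = √(0.24983/669) = 0.019324.
z = (0.433483 − 0.4869)/0.019324 = -0.053417/0.019324 = -2.76.
p-value = P(Z < -2.764) ≈ 0.0029; since p < α = 0.025, reject H₀.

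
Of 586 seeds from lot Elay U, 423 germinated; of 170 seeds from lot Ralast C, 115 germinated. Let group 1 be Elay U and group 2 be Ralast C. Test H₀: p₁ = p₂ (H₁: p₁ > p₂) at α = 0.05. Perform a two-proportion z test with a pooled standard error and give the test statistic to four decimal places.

z = 1.1498

p̂₁ = 423/586 ≈ 0.7218430, p̂₂ = 115/170 ≈ 0.6764706.
Pooled p̂ = (423+115)/(586+170) = 538/756 = 0.7116402.
SE = √(p̂(1−p̂)(1/n₁+1/n₂)) = √(0.7116402·0.2883598·0.00758884) = √(0.00155729) = 0.0394626.
z = (0.7218430 − 0.6764706)/0.0394626 = 0.0453724/0.0394626 = 1.1498.
p-value = P(Z > 1.150) ≈ 0.1251; since p > α = 0.05, fail to reject H₀.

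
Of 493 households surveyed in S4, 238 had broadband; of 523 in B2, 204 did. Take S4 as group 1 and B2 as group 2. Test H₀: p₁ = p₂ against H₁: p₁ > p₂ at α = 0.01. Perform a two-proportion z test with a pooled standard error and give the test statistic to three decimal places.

p̂₁ = 238/493 ≈ 0.48276, p̂₂ = 204/523 ≈ 0.39006.
Pooled p̂ = (238+204)/(493+523) = 442/1016 = 0.43504.
SE = √(p̂(1−p̂)(1/n₁+1/n₂)) = √(0.43504·0.56496·0.00394044) = √(0.000968483) = 0.03112.
z = (0.48276 − 0.39006)/0.03112 = 0.09270/0.03112 = 2.979.
p-value = P(Z > 2.979) ≈ 0.0014; since p < α = 0.01, reject H₀.

z = 2.979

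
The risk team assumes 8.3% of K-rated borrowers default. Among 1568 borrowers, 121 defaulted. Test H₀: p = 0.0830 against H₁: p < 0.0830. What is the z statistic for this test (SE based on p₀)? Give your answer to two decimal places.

z = -0.84

p̂ = 121/1568 ≈ 0.07717.
SE = √(p₀(1−p₀)/n) = √(0.076111/1568) = 0.00697.
z = (0.07717 − 0.083)/0.00697 = -0.00583/0.00697 = -0.84.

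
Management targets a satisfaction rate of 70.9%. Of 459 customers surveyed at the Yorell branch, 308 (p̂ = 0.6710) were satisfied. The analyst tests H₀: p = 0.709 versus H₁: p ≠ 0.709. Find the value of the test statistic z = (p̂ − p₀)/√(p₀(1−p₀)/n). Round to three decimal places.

z = -1.791

p̂ = 308/459 ≈ 0.671024.
Under H₀, SE = √(0.709·0.291/459) = √(0.000449497) = 0.021201.
z = (0.671024 − 0.709)/0.021201 = -0.037976/0.021201 = -1.791.
Two-sided p-value ≈ 2·Φ(−1.791) = 0.0733.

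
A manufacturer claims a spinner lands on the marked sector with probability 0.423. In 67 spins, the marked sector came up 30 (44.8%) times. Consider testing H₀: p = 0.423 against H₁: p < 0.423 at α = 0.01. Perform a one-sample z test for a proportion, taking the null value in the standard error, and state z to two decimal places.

z = 0.41

p̂ = 30/67 = 0.4478.
SE = √(p₀(1−p₀)/n) = √(0.24407/67) = 0.0604.
z = (0.4478 − 0.423)/0.0604 = 0.0248/0.0604 = 0.41.
p-value = P(Z < 0.410) ≈ 0.6592. With α = 0.01, fail to reject H₀.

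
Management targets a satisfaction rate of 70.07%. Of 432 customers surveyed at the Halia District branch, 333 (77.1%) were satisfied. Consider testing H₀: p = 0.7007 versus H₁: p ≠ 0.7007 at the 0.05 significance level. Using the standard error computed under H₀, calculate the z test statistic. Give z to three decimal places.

z = 3.183

p̂ = 333/432 = 0.77083.
Standard error under H₀: √(0.7007×0.2993/432) = 0.02203.
z = (0.77083 − 0.7007)/0.02203 = 0.07013/0.02203 = 3.183.
p-value = 2·P(Z > 3.183) ≈ 0.0015. With α = 0.05, reject H₀.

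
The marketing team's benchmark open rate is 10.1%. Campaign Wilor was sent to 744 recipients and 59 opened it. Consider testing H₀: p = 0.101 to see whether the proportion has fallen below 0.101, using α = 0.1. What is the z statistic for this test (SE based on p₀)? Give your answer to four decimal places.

z = -1.9642

p̂ = 59/744 = 0.079301.
SE = √(p₀(1−p₀)/n) = √(0.090799/744) = 0.011047.
z = (0.079301 − 0.101)/0.011047 = -0.021699/0.011047 = -1.9642.
p-value = P(Z < -1.964) ≈ 0.0248; since p < α = 0.1, reject H₀.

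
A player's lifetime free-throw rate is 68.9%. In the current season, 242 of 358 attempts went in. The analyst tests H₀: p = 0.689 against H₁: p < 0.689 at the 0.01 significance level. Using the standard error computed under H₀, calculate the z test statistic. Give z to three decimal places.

p̂ = 242/358 = 0.67598.
Standard error under H₀: √(0.689×0.311/358) = 0.02447.
z = (0.67598 − 0.689)/0.02447 = -0.01302/0.02447 = -0.532.
p-value = P(Z < -0.532) ≈ 0.2973, so at α = 0.01 we fail to reject H₀.

z = -0.532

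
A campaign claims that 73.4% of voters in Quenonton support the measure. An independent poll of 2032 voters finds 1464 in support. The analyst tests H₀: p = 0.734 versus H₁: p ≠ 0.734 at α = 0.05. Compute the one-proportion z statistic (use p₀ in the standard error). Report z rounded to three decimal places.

p̂ = 1464/2032 ≈ 0.720472.
Under H₀, SE = √(0.734·0.266/2032) = √(9.60846e-05) = 0.009802.
z = (0.720472 − 0.734)/0.009802 = -0.013528/0.009802 = -1.380.
p-value = 2·P(Z > 1.380) ≈ 0.1676; since p > α = 0.05, fail to reject H₀.

z = -1.380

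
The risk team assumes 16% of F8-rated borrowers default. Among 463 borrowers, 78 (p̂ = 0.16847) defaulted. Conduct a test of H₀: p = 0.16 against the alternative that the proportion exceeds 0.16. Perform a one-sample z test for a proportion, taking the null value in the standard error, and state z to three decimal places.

p̂ = 78/463 = 0.16847.
Under H₀, SE = √(0.16·0.84/463) = √(0.000290281) = 0.01704.
z = (0.16847 − 0.16)/0.01704 = 0.00847/0.01704 = 0.497.
p-value = P(Z > 0.497) ≈ 0.3096.

z = 0.497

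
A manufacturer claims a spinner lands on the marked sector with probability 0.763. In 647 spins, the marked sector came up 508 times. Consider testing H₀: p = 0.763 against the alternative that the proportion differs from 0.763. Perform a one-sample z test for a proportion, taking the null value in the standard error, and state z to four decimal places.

z = 1.3257

p̂ = 508/647 = 0.7851623.
Under H₀, SE = √(0.763·0.237/647) = √(0.000279491) = 0.0167180.
z = (0.7851623 − 0.763)/0.0167180 = 0.0221623/0.0167180 = 1.3257.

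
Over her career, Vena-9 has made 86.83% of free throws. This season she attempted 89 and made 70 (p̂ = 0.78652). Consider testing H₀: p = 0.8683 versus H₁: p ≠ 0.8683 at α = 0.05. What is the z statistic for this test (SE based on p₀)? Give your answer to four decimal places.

z = -2.2816

p̂ = 70/89 ≈ 0.786517.
Standard error under H₀: √(0.8683×0.1317/89) = 0.035845.
z = (0.786517 − 0.8683)/0.035845 = -0.081783/0.035845 = -2.2816.
Two-sided p-value ≈ 2·Φ(−2.282) = 0.0225, so at α = 0.05 we reject H₀.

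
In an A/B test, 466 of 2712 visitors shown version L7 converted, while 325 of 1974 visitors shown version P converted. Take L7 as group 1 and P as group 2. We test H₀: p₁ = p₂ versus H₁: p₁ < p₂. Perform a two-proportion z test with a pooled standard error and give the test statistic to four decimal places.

p̂₁ = 466/2712 ≈ 0.171829, p̂₂ = 325/1974 ≈ 0.164640.
Pooled p̂ = (466+325)/(2712+1974) = 791/4686 = 0.168801.
SE = √(p̂(1−p̂)(1/n₁+1/n₂)) = √(0.168801·0.831199·0.000875317) = √(0.000122813) = 0.011082.
z = (0.171829 − 0.164640)/0.011082 = 0.007189/0.011082 = 0.6487.

z = 0.6487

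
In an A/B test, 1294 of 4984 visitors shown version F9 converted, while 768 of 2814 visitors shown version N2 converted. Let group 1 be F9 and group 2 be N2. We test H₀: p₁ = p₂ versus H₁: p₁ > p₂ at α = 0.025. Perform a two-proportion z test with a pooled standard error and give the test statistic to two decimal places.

p̂₁ = 1294/4984 ≈ 0.2596, p̂₂ = 768/2814 ≈ 0.2729.
Pooled p̂ = (1294+768)/(4984+2814) = 2062/7798 = 0.2644.
SE = √(p̂(1−p̂)(1/n₁+1/n₂)) = √(0.2644·0.7356·0.000556008) = √(0.000108146) = 0.0104.
z = (0.2596 − 0.2729)/0.0104 = -0.0133/0.0104 = -1.28.
p-value = P(Z > -1.278) ≈ 0.8994; since p > α = 0.025, fail to reject H₀.

z = -1.28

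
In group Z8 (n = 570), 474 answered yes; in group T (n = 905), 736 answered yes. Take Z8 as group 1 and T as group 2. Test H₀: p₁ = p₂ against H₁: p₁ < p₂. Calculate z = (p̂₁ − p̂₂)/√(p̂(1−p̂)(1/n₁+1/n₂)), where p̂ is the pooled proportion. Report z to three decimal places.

z = 0.892

p̂₁ = 474/570 = 0.83158, p̂₂ = 736/905 = 0.81326.
Pooled p̂ = (474+736)/(570+905) = 1210/1475 = 0.82034.
SE = √(p̂(1−p̂)(1/n₁+1/n₂)) = √(0.82034·0.17966·0.00285936) = √(0.000421421) = 0.02053.
z = (0.83158 − 0.81326)/0.02053 = 0.01832/0.02053 = 0.892.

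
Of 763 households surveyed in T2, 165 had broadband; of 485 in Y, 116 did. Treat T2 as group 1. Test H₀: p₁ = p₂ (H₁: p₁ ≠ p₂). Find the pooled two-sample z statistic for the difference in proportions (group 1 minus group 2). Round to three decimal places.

p̂₁ = 165/763 = 0.21625, p̂₂ = 116/485 = 0.23918.
Pooled p̂ = (165+116)/(763+485) = 281/1248 = 0.22516.
SE = √(0.174463 × 0.00337247) = 0.02426.
z = (0.21625 − 0.23918)/0.02426 = -0.02293/0.02426 = -0.945.
Two-sided p-value ≈ 2·Φ(−0.945) = 0.3446.

z = -0.945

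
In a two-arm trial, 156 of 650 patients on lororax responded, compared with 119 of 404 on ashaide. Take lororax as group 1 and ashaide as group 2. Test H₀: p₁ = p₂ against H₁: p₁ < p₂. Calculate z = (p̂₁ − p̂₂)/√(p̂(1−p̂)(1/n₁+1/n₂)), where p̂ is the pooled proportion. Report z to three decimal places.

z = -1.961

p̂₁ = 156/650 = 0.24000, p̂₂ = 119/404 = 0.29455.
Pooled p̂ = (156+119)/(650+404) = 275/1054 = 0.26091.
SE = √(0.192836 × 0.00401371) = 0.02782.
z = (0.24000 − 0.29455)/0.02782 = -0.05455/0.02782 = -1.961.
p-value = P(Z < -1.961) ≈ 0.0249.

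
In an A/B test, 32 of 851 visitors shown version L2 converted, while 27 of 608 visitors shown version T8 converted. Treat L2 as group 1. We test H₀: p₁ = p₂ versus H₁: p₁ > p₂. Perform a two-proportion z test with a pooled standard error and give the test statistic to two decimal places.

z = -0.65

p̂₁ = 32/851 = 0.0376, p̂₂ = 27/608 = 0.0444.
Pooled p̂ = (32+27)/(851+608) = 59/1459 = 0.0404.
SE = √(p̂(1−p̂)(1/n₁+1/n₂)) = √(0.0404·0.9596·0.00281982) = √(0.000109419) = 0.0105.
z = (0.0376 − 0.0444)/0.0105 = -0.0068/0.0105 = -0.65.
p-value = P(Z > -0.651) ≈ 0.7423.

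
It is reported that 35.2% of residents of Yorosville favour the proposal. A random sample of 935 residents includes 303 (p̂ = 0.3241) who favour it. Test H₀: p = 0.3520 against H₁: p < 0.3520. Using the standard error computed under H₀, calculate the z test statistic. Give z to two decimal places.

z = -1.79

p̂ = 303/935 ≈ 0.3241.
SE = √(p₀(1−p₀)/n) = √(0.2281/935) = 0.0156.
z = (0.3241 − 0.352)/0.0156 = -0.0279/0.0156 = -1.79.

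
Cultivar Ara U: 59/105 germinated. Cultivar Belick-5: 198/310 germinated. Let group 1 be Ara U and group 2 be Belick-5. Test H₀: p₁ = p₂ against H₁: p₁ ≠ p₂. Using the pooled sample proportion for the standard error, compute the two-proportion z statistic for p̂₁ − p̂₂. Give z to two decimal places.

p̂₁ = 59/105 ≈ 0.5619, p̂₂ = 198/310 ≈ 0.6387.
Pooled p̂ = (59+198)/(105+310) = 257/415 = 0.6193.
SE = √(0.235773 × 0.0127496) = 0.0548.
z = (0.5619 − 0.6387)/0.0548 = -0.0768/0.0548 = -1.40.

z = -1.40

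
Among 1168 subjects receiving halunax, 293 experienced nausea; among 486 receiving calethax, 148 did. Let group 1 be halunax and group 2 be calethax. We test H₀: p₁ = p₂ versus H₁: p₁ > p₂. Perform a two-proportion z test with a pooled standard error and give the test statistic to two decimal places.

z = -2.25

p̂₁ = 293/1168 = 0.25086, p̂₂ = 148/486 = 0.30453.
Pooled p̂ = (293+148)/(1168+486) = 441/1654 = 0.26663.
SE = √(p̂(1−p̂)(1/n₁+1/n₂)) = √(0.26663·0.73337·0.00291378) = √(0.000569751) = 0.02387.
z = (0.25086 − 0.30453)/0.02387 = -0.05367/0.02387 = -2.25.
p-value = P(Z > -2.249) ≈ 0.9877.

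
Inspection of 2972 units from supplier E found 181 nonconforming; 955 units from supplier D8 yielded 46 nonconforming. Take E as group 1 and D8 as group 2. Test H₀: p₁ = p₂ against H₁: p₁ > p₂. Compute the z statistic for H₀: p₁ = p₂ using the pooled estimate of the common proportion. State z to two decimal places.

z = 1.47

p̂₁ = 181/2972 = 0.06090, p̂₂ = 46/955 = 0.04817.
Pooled p̂ = (181+46)/(2972+955) = 227/3927 = 0.05780.
SE = √(p̂(1−p̂)(1/n₁+1/n₂)) = √(0.05780·0.94220·0.00138359) = √(7.53554e-05) = 0.00868.
z = (0.06090 − 0.04817)/0.00868 = 0.01273/0.00868 = 1.47.
p-value = P(Z > 1.467) ≈ 0.0712.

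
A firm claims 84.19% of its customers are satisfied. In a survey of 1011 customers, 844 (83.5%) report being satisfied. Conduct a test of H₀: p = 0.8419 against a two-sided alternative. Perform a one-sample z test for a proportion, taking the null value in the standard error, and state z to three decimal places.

z = -0.617

p̂ = 844/1011 = 0.83482.
Standard error under H₀: √(0.8419×0.1581/1011) = 0.01147.
z = (0.83482 − 0.8419)/0.01147 = -0.00708/0.01147 = -0.617.
p-value = 2·P(Z > 0.617) ≈ 0.5370.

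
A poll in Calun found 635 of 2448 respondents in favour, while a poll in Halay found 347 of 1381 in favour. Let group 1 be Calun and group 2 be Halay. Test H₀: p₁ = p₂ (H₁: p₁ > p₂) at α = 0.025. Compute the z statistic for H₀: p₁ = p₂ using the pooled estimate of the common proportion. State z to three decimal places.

z = 0.553

p̂₁ = 635/2448 = 0.25940, p̂₂ = 347/1381 = 0.25127.
Pooled p̂ = (635+347)/(2448+1381) = 982/3829 = 0.25646.
SE = √(p̂(1−p̂)(1/n₁+1/n₂)) = √(0.25646·0.74354·0.00113261) = √(0.000215977) = 0.01470.
z = (0.25940 − 0.25127)/0.01470 = 0.00813/0.01470 = 0.553.
p-value = P(Z > 0.553) ≈ 0.2901; since p > α = 0.025, fail to reject H₀.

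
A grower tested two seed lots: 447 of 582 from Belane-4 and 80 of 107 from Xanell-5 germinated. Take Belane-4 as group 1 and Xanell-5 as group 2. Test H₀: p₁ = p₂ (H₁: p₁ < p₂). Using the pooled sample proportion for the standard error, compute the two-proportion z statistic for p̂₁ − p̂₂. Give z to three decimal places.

z = 0.457

p̂₁ = 447/582 = 0.76804, p̂₂ = 80/107 = 0.74766.
Pooled p̂ = (447+80)/(582+107) = 527/689 = 0.76488.
SE = √(0.17984 × 0.011064) = 0.04461.
z = (0.76804 − 0.74766)/0.04461 = 0.02038/0.04461 = 0.457.
p-value = P(Z < 0.457) ≈ 0.6761.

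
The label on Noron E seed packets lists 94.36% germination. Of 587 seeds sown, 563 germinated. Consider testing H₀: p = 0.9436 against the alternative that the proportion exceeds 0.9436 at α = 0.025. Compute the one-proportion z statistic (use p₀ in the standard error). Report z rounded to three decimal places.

p̂ = 563/587 = 0.95911.
Standard error under H₀: √(0.9436×0.0564/587) = 0.00952.
z = (0.95911 − 0.9436)/0.00952 = 0.01551/0.00952 = 1.629.
p-value = P(Z > 1.629) ≈ 0.0516, so at α = 0.025 we fail to reject H₀.

z = 1.629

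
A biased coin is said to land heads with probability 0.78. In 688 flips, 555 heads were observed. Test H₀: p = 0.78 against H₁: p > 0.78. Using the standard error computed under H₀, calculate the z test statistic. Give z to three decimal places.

z = 1.690

p̂ = 555/688 = 0.80669.
Standard error under H₀: √(0.78×0.22/688) = 0.01579.
z = (0.80669 − 0.78)/0.01579 = 0.02669/0.01579 = 1.690.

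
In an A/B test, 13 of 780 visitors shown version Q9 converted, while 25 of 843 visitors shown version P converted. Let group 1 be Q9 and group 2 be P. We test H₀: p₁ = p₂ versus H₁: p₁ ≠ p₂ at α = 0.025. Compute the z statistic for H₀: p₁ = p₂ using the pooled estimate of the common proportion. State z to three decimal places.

z = -1.729

p̂₁ = 13/780 ≈ 0.016667, p̂₂ = 25/843 ≈ 0.029656.
Pooled p̂ = (13+25)/(780+843) = 38/1623 = 0.023413.
SE = √(p̂(1−p̂)(1/n₁+1/n₂)) = √(0.023413·0.976587·0.00246829) = √(5.64381e-05) = 0.007513.
z = (0.016667 − 0.029656)/0.007513 = -0.012989/0.007513 = -1.729.
Two-sided p-value ≈ 2·Φ(−1.729) = 0.0838. With α = 0.025, fail to reject H₀.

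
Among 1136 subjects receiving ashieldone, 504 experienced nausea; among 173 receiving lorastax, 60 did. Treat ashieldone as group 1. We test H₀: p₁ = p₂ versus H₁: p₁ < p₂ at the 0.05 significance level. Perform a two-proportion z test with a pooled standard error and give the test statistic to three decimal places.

p̂₁ = 504/1136 ≈ 0.44366, p̂₂ = 60/173 ≈ 0.34682.
Pooled p̂ = (504+60)/(1136+173) = 564/1309 = 0.43086.
SE = √(p̂(1−p̂)(1/n₁+1/n₂)) = √(0.43086·0.56914·0.00666063) = √(0.00163332) = 0.04041.
z = (0.44366 − 0.34682)/0.04041 = 0.09684/0.04041 = 2.396.
p-value = P(Z < 2.396) ≈ 0.9917, so at α = 0.05 we fail to reject H₀.

z = 2.396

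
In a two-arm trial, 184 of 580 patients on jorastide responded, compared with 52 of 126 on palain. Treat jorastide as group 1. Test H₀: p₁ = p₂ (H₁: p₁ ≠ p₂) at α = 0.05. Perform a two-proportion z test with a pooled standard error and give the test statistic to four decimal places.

z = -2.0588

p̂₁ = 184/580 = 0.317241, p̂₂ = 52/126 = 0.412698.
Pooled p̂ = (184+52)/(580+126) = 236/706 = 0.334278.
SE = √(0.222536 × 0.00966065) = 0.046366.
z = (0.317241 − 0.412698)/0.046366 = -0.095457/0.046366 = -2.0588.
Two-sided p-value ≈ 2·Φ(−2.059) = 0.0395; since p < α = 0.05, reject H₀.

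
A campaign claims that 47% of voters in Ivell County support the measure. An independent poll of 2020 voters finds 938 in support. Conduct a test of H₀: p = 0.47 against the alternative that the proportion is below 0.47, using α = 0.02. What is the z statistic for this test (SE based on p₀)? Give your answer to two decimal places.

z = -0.51

p̂ = 938/2020 = 0.46436.
SE = √(p₀(1−p₀)/n) = √(0.2491/2020) = 0.01110.
z = (0.46436 − 0.47)/0.01110 = -0.00564/0.01110 = -0.51.
p-value = P(Z < -0.508) ≈ 0.3057. With α = 0.02, fail to reject H₀.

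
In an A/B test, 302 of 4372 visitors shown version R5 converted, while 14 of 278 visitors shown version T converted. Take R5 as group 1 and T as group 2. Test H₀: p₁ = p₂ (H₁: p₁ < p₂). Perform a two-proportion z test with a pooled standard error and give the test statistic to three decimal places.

z = 1.202

p̂₁ = 302/4372 ≈ 0.06908, p̂₂ = 14/278 ≈ 0.05036.
Pooled p̂ = (302+14)/(4372+278) = 316/4650 = 0.06796.
SE = √(p̂(1−p̂)(1/n₁+1/n₂)) = √(0.06796·0.93204·0.00382585) = √(0.000242325) = 0.01557.
z = (0.06908 − 0.05036)/0.01557 = 0.01872/0.01557 = 1.202.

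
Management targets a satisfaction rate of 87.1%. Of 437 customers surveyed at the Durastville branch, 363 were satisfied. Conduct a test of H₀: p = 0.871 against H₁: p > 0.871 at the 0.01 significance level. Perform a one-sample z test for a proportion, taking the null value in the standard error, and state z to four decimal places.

p̂ = 363/437 ≈ 0.8306636.
Under H₀, SE = √(0.871·0.129/437) = √(0.000257114) = 0.0160348.
z = (0.8306636 − 0.871)/0.0160348 = -0.0403364/0.0160348 = -2.5156.
p-value = P(Z > -2.516) ≈ 0.9941; since p > α = 0.01, fail to reject H₀.

z = -2.5156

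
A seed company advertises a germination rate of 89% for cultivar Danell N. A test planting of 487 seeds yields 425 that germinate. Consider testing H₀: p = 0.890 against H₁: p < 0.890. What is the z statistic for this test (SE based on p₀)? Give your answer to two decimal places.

p̂ = 425/487 = 0.8727.
Standard error under H₀: √(0.89×0.11/487) = 0.0142.
z = (0.8727 − 0.89)/0.0142 = -0.0173/0.0142 = -1.22.
p-value = P(Z < -1.221) ≈ 0.1111.

z = -1.22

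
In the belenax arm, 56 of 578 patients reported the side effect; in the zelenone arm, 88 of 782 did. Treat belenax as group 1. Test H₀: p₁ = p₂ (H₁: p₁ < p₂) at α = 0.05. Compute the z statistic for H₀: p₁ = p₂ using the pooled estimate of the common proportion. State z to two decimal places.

z = -0.93

p̂₁ = 56/578 = 0.09689, p̂₂ = 88/782 = 0.11253.
Pooled p̂ = (56+88)/(578+782) = 144/1360 = 0.10588.
SE = √(0.0946713 × 0.00300888) = 0.01688.
z = (0.09689 − 0.11253)/0.01688 = -0.01564/0.01688 = -0.93.
p-value = P(Z < -0.927) ≈ 0.1770. With α = 0.05, fail to reject H₀.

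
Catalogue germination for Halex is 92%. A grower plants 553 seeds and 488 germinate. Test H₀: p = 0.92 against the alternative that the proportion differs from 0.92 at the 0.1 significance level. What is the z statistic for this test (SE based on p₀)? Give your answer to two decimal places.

p̂ = 488/553 = 0.88246.
Standard error under H₀: √(0.92×0.08/553) = 0.01154.
z = (0.88246 − 0.92)/0.01154 = -0.03754/0.01154 = -3.25.
p-value = 2·P(Z > 3.254) ≈ 0.0011; since p < α = 0.1, reject H₀.

z = -3.25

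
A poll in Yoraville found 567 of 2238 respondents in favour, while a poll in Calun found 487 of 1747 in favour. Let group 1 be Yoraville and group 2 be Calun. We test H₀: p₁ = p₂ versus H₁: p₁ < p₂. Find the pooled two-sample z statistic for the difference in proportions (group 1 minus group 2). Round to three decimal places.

z = -1.805

p̂₁ = 567/2238 ≈ 0.25335, p̂₂ = 487/1747 ≈ 0.27876.
Pooled p̂ = (567+487)/(2238+1747) = 1054/3985 = 0.26449.
SE = √(p̂(1−p̂)(1/n₁+1/n₂)) = √(0.26449·0.73551·0.00101924) = √(0.000198278) = 0.01408.
z = (0.25335 − 0.27876)/0.01408 = -0.02541/0.01408 = -1.805.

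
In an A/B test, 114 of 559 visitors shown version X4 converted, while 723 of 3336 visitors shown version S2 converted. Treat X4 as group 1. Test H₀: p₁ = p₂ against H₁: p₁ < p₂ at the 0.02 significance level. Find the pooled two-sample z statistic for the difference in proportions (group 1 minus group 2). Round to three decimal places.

p̂₁ = 114/559 ≈ 0.20394, p̂₂ = 723/3336 ≈ 0.21673.
Pooled p̂ = (114+723)/(559+3336) = 837/3895 = 0.21489.
SE = √(0.168713 × 0.00208867) = 0.01877.
z = (0.20394 − 0.21673)/0.01877 = -0.01279/0.01877 = -0.681.
p-value = P(Z < -0.681) ≈ 0.2478. With α = 0.02, fail to reject H₀.

z = -0.681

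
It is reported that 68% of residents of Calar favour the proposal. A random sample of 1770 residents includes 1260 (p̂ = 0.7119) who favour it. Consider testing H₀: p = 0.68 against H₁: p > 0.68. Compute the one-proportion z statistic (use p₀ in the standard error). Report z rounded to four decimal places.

p̂ = 1260/1770 ≈ 0.71186441.
Under H₀, SE = √(0.68·0.32/1770) = √(0.000122938) = 0.01108773.
z = (0.71186441 − 0.68)/0.01108773 = 0.03186441/0.01108773 = 2.8738.

z = 2.8738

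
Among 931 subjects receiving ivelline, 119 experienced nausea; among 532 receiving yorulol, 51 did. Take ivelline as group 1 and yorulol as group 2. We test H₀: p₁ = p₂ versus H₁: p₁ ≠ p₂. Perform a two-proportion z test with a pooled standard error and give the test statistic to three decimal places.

z = 1.835

p̂₁ = 119/931 ≈ 0.12782, p̂₂ = 51/532 ≈ 0.09586.
Pooled p̂ = (119+51)/(931+532) = 170/1463 = 0.11620.
SE = √(p̂(1−p̂)(1/n₁+1/n₂)) = √(0.11620·0.88380·0.00295381) = √(0.000303348) = 0.01742.
z = (0.12782 − 0.09586)/0.01742 = 0.03196/0.01742 = 1.835.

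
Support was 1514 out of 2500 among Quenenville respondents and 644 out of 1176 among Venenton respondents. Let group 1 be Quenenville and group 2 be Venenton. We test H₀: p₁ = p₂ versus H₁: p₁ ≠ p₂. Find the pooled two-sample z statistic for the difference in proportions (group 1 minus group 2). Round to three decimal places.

p̂₁ = 1514/2500 ≈ 0.60560, p̂₂ = 644/1176 ≈ 0.54762.
Pooled p̂ = (1514+644)/(2500+1176) = 2158/3676 = 0.58705.
SE = √(0.242422 × 0.00125034) = 0.01741.
z = (0.60560 − 0.54762)/0.01741 = 0.05798/0.01741 = 3.330.
Two-sided p-value ≈ 2·Φ(−3.330) = 0.0009.

z = 3.330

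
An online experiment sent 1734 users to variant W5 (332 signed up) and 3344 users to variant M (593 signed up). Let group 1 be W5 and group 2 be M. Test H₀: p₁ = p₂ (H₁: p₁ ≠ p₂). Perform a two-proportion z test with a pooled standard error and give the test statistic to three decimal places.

z = 1.237

p̂₁ = 332/1734 ≈ 0.19146, p̂₂ = 593/3344 ≈ 0.17733.
Pooled p̂ = (332+593)/(1734+3344) = 925/5078 = 0.18216.
SE = √(0.148977 × 0.000875744) = 0.01142.
z = (0.19146 − 0.17733)/0.01142 = 0.01413/0.01142 = 1.237.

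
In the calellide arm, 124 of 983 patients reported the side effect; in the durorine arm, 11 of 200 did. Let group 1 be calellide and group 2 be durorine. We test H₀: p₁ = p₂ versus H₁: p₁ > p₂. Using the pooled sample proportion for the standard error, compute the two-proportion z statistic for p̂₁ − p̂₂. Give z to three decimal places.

z = 2.885

p̂₁ = 124/983 = 0.12614, p̂₂ = 11/200 = 0.05500.
Pooled p̂ = (124+11)/(983+200) = 135/1183 = 0.11412.
SE = √(p̂(1−p̂)(1/n₁+1/n₂)) = √(0.11412·0.88588·0.00601729) = √(0.000608313) = 0.02466.
z = (0.12614 − 0.05500)/0.02466 = 0.07114/0.02466 = 2.885.
p-value = P(Z > 2.885) ≈ 0.0020.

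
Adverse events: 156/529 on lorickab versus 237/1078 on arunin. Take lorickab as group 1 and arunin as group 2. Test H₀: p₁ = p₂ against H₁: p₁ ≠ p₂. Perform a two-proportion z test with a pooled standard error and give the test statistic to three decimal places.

z = 3.289

p̂₁ = 156/529 = 0.29490, p̂₂ = 237/1078 = 0.21985.
Pooled p̂ = (156+237)/(529+1078) = 393/1607 = 0.24456.
SE = √(p̂(1−p̂)(1/n₁+1/n₂)) = √(0.24456·0.75544·0.002818) = √(0.00052062) = 0.02282.
z = (0.29490 − 0.21985)/0.02282 = 0.07505/0.02282 = 3.289.
Two-sided p-value ≈ 2·Φ(−3.289) = 0.0010.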